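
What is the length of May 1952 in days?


May 1952

31 days


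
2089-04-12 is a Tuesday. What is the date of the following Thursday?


Current: Tuesday
Target: Thursday
Days ahead: 2

Next Thursday: 2089-04-14


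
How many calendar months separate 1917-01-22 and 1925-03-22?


From January 1917 to March 1925
8 years * 12 = 96 months, plus 2 months = 98

98 months


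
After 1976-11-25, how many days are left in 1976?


Day of year: 330 of 366
Remaining = 366 - 330

36 days


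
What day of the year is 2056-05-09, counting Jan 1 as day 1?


Date: May 9, 2056
Days in months 1 through 4: 121
Plus 9 days in May

Day of year: 130


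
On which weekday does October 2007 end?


October 2007 has 31 days
Anchor: Jan 1, 2007. With p = 2007 - 1 = 2006: (p + p//4 - p//100 + p//400) mod 7 = (2006 + 501 - 20 + 5) mod 7 = 2492 mod 7 = 0 -> Monday (Mon=0 ... Sun=6)
Days before October (Jan-Sep): 273; October 1 index = (0 + 273) mod 7 = 0 -> Monday
Last day offset: 31 - 1 = 30 days
Weekday index = (0 + 30) mod 7 = 2

Wednesday, October 31


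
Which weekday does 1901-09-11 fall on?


Date: September 11, 1901
Anchor: Jan 1, 1901. With p = 1901 - 1 = 1900: (p + p//4 - p//100 + p//400) mod 7 = (1900 + 475 - 19 + 4) mod 7 = 2360 mod 7 = 1 -> Tuesday (Mon=0 ... Sun=6)
Days before September (Jan-Aug): 243; offset = 243 + 11 - 1 = 253
Weekday index = (1 + 253) mod 7 = 2

Day of the week: Wednesday


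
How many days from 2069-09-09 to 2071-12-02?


From 2069-09-09 to 2071-12-02
2069-09-09: days before September = 31 + 28 + 31 + 30 + 31 + 30 + 31 + 31 = 243 (2069 is not a leap year); day of year = 243 + 9 = 252
2071-12-02: days before December = 31 + 28 + 31 + 30 + 31 + 30 + 31 + 31 + 30 + 31 + 30 = 334 (2071 is not a leap year); day of year = 334 + 2 = 336
Rest of 2069: 365 - 252 = 113
Full years 2070 (365): 365
Total = 113 + 365 + 336 = 814

814 days


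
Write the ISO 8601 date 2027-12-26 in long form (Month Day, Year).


ISO 2027-12-26 parses as year=2027, month=12, day=26
Month 12 -> December

December 26, 2027


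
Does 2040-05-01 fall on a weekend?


Anchor: Jan 1, 2040. With p = 2040 - 1 = 2039: (p + p//4 - p//100 + p//400) mod 7 = (2039 + 509 - 20 + 5) mod 7 = 2533 mod 7 = 6 -> Sunday (Mon=0 ... Sun=6)
Day of year: 122; offset = 121
Weekday index = (6 + 121) mod 7 = 1 -> Tuesday
Weekend days: Saturday, Sunday

No


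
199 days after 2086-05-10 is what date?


Start: 2086-05-10, add 199 days
May 2086 has 31 days: 31 - 10 = 21 days to May 31 -> 178 left
June 2086 has 30 days -> 148 left
July 2086 has 31 days -> 117 left
August 2086 has 31 days -> 86 left
September 2086 has 30 days -> 56 left
October 2086 has 31 days -> 25 left
November 2086: 25 <= 30 -> lands on November 25

Result: 2086-11-25


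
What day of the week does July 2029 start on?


Target: July 1, 2029
Anchor: Jan 1, 2029. With p = 2029 - 1 = 2028: (p + p//4 - p//100 + p//400) mod 7 = (2028 + 507 - 20 + 5) mod 7 = 2520 mod 7 = 0 -> Monday (Mon=0 ... Sun=6)
Days before July (Jan-Jun): 181 days
Weekday index = (0 + 181) mod 7 = 6

Sunday


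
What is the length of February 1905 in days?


February 1905 (leap year: no)

28 days


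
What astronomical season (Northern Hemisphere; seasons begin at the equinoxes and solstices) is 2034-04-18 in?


Date: April 18
Astronomical Spring (approx.; exact equinox/solstice day varies by year): March 20 to June 20
April 18 falls within the Spring window

Spring


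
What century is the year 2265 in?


Century = (year - 1) // 100 + 1
= (2265 - 1) // 100 + 1
= 2264 // 100 + 1
= 22 + 1

23rd century


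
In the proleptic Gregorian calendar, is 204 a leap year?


Gregorian leap year rule: divisible by 4, but not by 100, unless also by 400.
204 is divisible by 4 but not 100 -> leap year

Yes


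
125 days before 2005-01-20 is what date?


Start: 2005-01-20, subtract 125 days
Back 20 days from January 20 reaches December 31, 2004 -> 105 left
December 2004 has 31 days -> back to November 30, 2004 -> 74 left
November 2004 has 30 days -> back to October 31, 2004 -> 44 left
October 2004 has 31 days -> back to September 30, 2004 -> 13 left
September 2004: 30 - 13 = 17 -> lands on September 17

Result: 2004-09-17


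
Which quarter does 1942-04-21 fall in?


Month: April (month 4)
Q1: Jan-Mar, Q2: Apr-Jun, Q3: Jul-Sep, Q4: Oct-Dec

Q2


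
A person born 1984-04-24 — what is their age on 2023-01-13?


Birth: 1984-04-24
Reference: 2023-01-13
Year difference: 2023 - 1984 = 39
Birthday not yet reached in 2023, subtract 1

38 years old


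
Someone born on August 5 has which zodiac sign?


Date: August 5
Conventional tropical zodiac dates: Leo from July 23 onward; Virgo starts August 23
August 5 falls within the Leo range

Leo


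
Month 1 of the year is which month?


Month 1 of 12

January


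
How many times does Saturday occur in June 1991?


June 1991 has 30 days
Anchor: Jan 1, 1991. With p = 1991 - 1 = 1990: (p + p//4 - p//100 + p//400) mod 7 = (1990 + 497 - 19 + 4) mod 7 = 2472 mod 7 = 1 -> Tuesday (Mon=0 ... Sun=6)
Days before June (Jan-May): 151; June 1 index = (1 + 151) mod 7 = 5 -> Saturday
First Saturday is June 1
Saturdays: 1, 8, 15, 22, 29

5 Saturdays


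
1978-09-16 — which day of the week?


Date: September 16, 1978
Anchor: Jan 1, 1978. With p = 1978 - 1 = 1977: (p + p//4 - p//100 + p//400) mod 7 = (1977 + 494 - 19 + 4) mod 7 = 2456 mod 7 = 6 -> Sunday (Mon=0 ... Sun=6)
Days before September (Jan-Aug): 243; offset = 243 + 16 - 1 = 258
Weekday index = (6 + 258) mod 7 = 5

Day of the week: Saturday


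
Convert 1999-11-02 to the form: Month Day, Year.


ISO 1999-11-02 parses as year=1999, month=11, day=02
Month 11 -> November

November 2, 1999


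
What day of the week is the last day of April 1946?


April 1946 has 30 days
Anchor: Jan 1, 1946. With p = 1946 - 1 = 1945: (p + p//4 - p//100 + p//400) mod 7 = (1945 + 486 - 19 + 4) mod 7 = 2416 mod 7 = 1 -> Tuesday (Mon=0 ... Sun=6)
Days before April (Jan-Mar): 90; April 1 index = (1 + 90) mod 7 = 0 -> Monday
Last day offset: 30 - 1 = 29 days
Weekday index = (0 + 29) mod 7 = 1

Tuesday, April 30


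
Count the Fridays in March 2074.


March 2074 has 31 days
Anchor: Jan 1, 2074. With p = 2074 - 1 = 2073: (p + p//4 - p//100 + p//400) mod 7 = (2073 + 518 - 20 + 5) mod 7 = 2576 mod 7 = 0 -> Monday (Mon=0 ... Sun=6)
Days before March (Jan-Feb): 59; March 1 index = (0 + 59) mod 7 = 3 -> Thursday
First Friday is March 2
Fridays: 2, 9, 16, 23, 30

5 Fridays


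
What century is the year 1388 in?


Century = (year - 1) // 100 + 1
= (1388 - 1) // 100 + 1
= 1387 // 100 + 1
= 13 + 1

14th century


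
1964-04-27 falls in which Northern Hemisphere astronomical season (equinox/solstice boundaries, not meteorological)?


Date: April 27
Astronomical Spring (approx.; exact equinox/solstice day varies by year): March 20 to June 20
April 27 falls within the Spring window

Spring


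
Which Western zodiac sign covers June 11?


Date: June 11
Conventional tropical zodiac dates: Gemini from May 21 onward; Cancer starts June 21
June 11 falls within the Gemini range

Gemini


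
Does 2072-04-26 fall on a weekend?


Anchor: Jan 1, 2072. With p = 2072 - 1 = 2071: (p + p//4 - p//100 + p//400) mod 7 = (2071 + 517 - 20 + 5) mod 7 = 2573 mod 7 = 4 -> Friday (Mon=0 ... Sun=6)
Day of year: 117; offset = 116
Weekday index = (4 + 116) mod 7 = 1 -> Tuesday
Weekend days: Saturday, Sunday

No


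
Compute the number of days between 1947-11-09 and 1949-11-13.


From 1947-11-09 to 1949-11-13
1947-11-09: days before November = 31 + 28 + 31 + 30 + 31 + 30 + 31 + 31 + 30 + 31 = 304 (1947 is not a leap year); day of year = 304 + 9 = 313
1949-11-13: days before November = 31 + 28 + 31 + 30 + 31 + 30 + 31 + 31 + 30 + 31 = 304 (1949 is not a leap year); day of year = 304 + 13 = 317
Rest of 1947: 365 - 313 = 52
Full years 1948 (366): 366
Total = 52 + 366 + 317 = 735

735 days


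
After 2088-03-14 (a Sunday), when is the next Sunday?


Current: Sunday
Target: Sunday
Days ahead: 7

Next Sunday: 2088-03-21


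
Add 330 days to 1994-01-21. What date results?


Start: 1994-01-21, add 330 days
January 1994 has 31 days: 31 - 21 = 10 days to January 31 -> 320 left
February 1994 has 28 days -> 292 left
March 1994 has 31 days -> 261 left
April 1994 has 30 days -> 231 left
May 1994 has 31 days -> 200 left
June 1994 has 30 days -> 170 left
July 1994 has 31 days -> 139 left
August 1994 has 31 days -> 108 left
September 1994 has 30 days -> 78 left
October 1994 has 31 days -> 47 left
November 1994 has 30 days -> 17 left
December 1994: 17 <= 31 -> lands on December 17

Result: 1994-12-17


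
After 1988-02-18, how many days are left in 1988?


Day of year: 49 of 366
Remaining = 366 - 49

317 days


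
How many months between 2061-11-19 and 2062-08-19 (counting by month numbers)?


From November 2061 to August 2062
1 year * 12 = 12 months, minus 3 months = 9

9 months


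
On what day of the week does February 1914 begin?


Target: February 1, 1914
Anchor: Jan 1, 1914. With p = 1914 - 1 = 1913: (p + p//4 - p//100 + p//400) mod 7 = (1913 + 478 - 19 + 4) mod 7 = 2376 mod 7 = 3 -> Thursday (Mon=0 ... Sun=6)
Days before February (Jan): 31 days
Weekday index = (3 + 31) mod 7 = 6

Sunday


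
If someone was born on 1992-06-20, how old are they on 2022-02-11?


Birth: 1992-06-20
Reference: 2022-02-11
Year difference: 2022 - 1992 = 30
Birthday not yet reached in 2022, subtract 1

29 years old


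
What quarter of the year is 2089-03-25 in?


Month: March (month 3)
Q1: Jan-Mar, Q2: Apr-Jun, Q3: Jul-Sep, Q4: Oct-Dec

Q1


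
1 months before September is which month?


September is month 9
9 - 1 = 8

August


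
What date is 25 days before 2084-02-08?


Start: 2084-02-08, subtract 25 days
Back 8 days from February 8 reaches January 31, 2084 -> 17 left
January 2084: 31 - 17 = 14 -> lands on January 14

Result: 2084-01-14


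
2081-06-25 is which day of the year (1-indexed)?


Date: June 25, 2081
Days in months 1 through 5: 151
Plus 25 days in June

Day of year: 176


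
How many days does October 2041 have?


October 2041

31 days


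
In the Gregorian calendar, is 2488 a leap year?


Gregorian leap year rule: divisible by 4, but not by 100, unless also by 400.
2488 is divisible by 4 but not 100 -> leap year

Yes


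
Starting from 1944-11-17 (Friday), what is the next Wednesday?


Current: Friday
Target: Wednesday
Days ahead: 5

Next Wednesday: 1944-11-22


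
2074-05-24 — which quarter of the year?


Month: May (month 5)
Q1: Jan-Mar, Q2: Apr-Jun, Q3: Jul-Sep, Q4: Oct-Dec

Q2


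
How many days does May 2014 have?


May 2014

31 days


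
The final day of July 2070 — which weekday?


July 2070 has 31 days
Anchor: Jan 1, 2070. With p = 2070 - 1 = 2069: (p + p//4 - p//100 + p//400) mod 7 = (2069 + 517 - 20 + 5) mod 7 = 2571 mod 7 = 2 -> Wednesday (Mon=0 ... Sun=6)
Days before July (Jan-Jun): 181; July 1 index = (2 + 181) mod 7 = 1 -> Tuesday
Last day offset: 31 - 1 = 30 days
Weekday index = (1 + 30) mod 7 = 3

Thursday, July 31


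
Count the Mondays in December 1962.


December 1962 has 31 days
Anchor: Jan 1, 1962. With p = 1962 - 1 = 1961: (p + p//4 - p//100 + p//400) mod 7 = (1961 + 490 - 19 + 4) mod 7 = 2436 mod 7 = 0 -> Monday (Mon=0 ... Sun=6)
Days before December (Jan-Nov): 334; December 1 index = (0 + 334) mod 7 = 5 -> Saturday
First Monday is December 3
Mondays: 3, 10, 17, 24, 31

5 Mondays


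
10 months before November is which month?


November is month 11
11 - 10 = 1

January


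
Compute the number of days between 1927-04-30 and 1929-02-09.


From 1927-04-30 to 1929-02-09
1927-04-30: days before April = 31 + 28 + 31 = 90 (1927 is not a leap year); day of year = 90 + 30 = 120
1929-02-09: days before February = 31; day of year = 31 + 9 = 40
Rest of 1927: 365 - 120 = 245
Full years 1928 (366): 366
Total = 245 + 366 + 40 = 651

651 days


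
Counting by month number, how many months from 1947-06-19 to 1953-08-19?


From June 1947 to August 1953
6 years * 12 = 72 months, plus 2 months = 74

74 months


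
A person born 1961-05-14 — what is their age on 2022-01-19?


Birth: 1961-05-14
Reference: 2022-01-19
Year difference: 2022 - 1961 = 61
Birthday not yet reached in 2022, subtract 1

60 years old


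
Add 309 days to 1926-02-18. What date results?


Start: 1926-02-18, add 309 days
February 1926 has 28 days: 28 - 18 = 10 days to February 28 -> 299 left
March 1926 has 31 days -> 268 left
April 1926 has 30 days -> 238 left
May 1926 has 31 days -> 207 left
June 1926 has 30 days -> 177 left
July 1926 has 31 days -> 146 left
August 1926 has 31 days -> 115 left
September 1926 has 30 days -> 85 left
October 1926 has 31 days -> 54 left
November 1926 has 30 days -> 24 left
December 1926: 24 <= 31 -> lands on December 24

Result: 1926-12-24


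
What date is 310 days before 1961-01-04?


Start: 1961-01-04, subtract 310 days
Back 4 days from January 4 reaches December 31, 1960 -> 306 left
December 1960 has 31 days -> back to November 30, 1960 -> 275 left
November 1960 has 30 days -> back to October 31, 1960 -> 245 left
October 1960 has 31 days -> back to September 30, 1960 -> 214 left
September 1960 has 30 days -> back to August 31, 1960 -> 184 left
August 1960 has 31 days -> back to July 31, 1960 -> 153 left
July 1960 has 31 days -> back to June 30, 1960 -> 122 left
June 1960 has 30 days -> back to May 31, 1960 -> 92 left
May 1960 has 31 days -> back to April 30, 1960 -> 61 left
April 1960 has 30 days -> back to March 31, 1960 -> 31 left
March 1960 has 31 days -> back to February 29, 1960 -> 0 left
February 1960: 29 - 0 = 29 -> lands on February 29

Result: 1960-02-29


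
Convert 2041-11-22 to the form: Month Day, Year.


ISO 2041-11-22 parses as year=2041, month=11, day=22
Month 11 -> November

November 22, 2041


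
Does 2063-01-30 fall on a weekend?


Anchor: Jan 1, 2063. With p = 2063 - 1 = 2062: (p + p//4 - p//100 + p//400) mod 7 = (2062 + 515 - 20 + 5) mod 7 = 2562 mod 7 = 0 -> Monday (Mon=0 ... Sun=6)
Day of year: 30; offset = 29
Weekday index = (0 + 29) mod 7 = 1 -> Tuesday
Weekend days: Saturday, Sunday

No


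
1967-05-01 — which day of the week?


Date: May 1, 1967
Anchor: Jan 1, 1967. With p = 1967 - 1 = 1966: (p + p//4 - p//100 + p//400) mod 7 = (1966 + 491 - 19 + 4) mod 7 = 2442 mod 7 = 6 -> Sunday (Mon=0 ... Sun=6)
Days before May (Jan-Apr): 120; offset = 120 + 1 - 1 = 120
Weekday index = (6 + 120) mod 7 = 0

Day of the week: Monday


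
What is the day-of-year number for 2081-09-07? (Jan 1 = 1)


Date: September 7, 2081
Days in months 1 through 8: 243
Plus 7 days in September

Day of year: 250


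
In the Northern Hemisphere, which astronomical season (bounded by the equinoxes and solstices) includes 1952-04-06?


Date: April 6
Astronomical Spring (approx.; exact equinox/solstice day varies by year): March 20 to June 20
April 6 falls within the Spring window

Spring


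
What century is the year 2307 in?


Century = (year - 1) // 100 + 1
= (2307 - 1) // 100 + 1
= 2306 // 100 + 1
= 23 + 1

24th century


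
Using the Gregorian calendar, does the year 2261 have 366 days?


Gregorian leap year rule: divisible by 4, but not by 100, unless also by 400.
2261 is not divisible by 4 -> not a leap year

No


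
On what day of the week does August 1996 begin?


Target: August 1, 1996
Anchor: Jan 1, 1996. With p = 1996 - 1 = 1995: (p + p//4 - p//100 + p//400) mod 7 = (1995 + 498 - 19 + 4) mod 7 = 2478 mod 7 = 0 -> Monday (Mon=0 ... Sun=6)
Days before August (Jan-Jul): 213 days
Weekday index = (0 + 213) mod 7 = 3

Thursday


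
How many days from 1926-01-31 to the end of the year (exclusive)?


Day of year: 31 of 365
Remaining = 365 - 31

334 days


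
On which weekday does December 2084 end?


December 2084 has 31 days
Anchor: Jan 1, 2084. With p = 2084 - 1 = 2083: (p + p//4 - p//100 + p//400) mod 7 = (2083 + 520 - 20 + 5) mod 7 = 2588 mod 7 = 5 -> Saturday (Mon=0 ... Sun=6)
Days before December (Jan-Nov): 335; December 1 index = (5 + 335) mod 7 = 4 -> Friday
Last day offset: 31 - 1 = 30 days
Weekday index = (4 + 30) mod 7 = 6

Sunday, December 31


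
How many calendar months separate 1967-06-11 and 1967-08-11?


From June 1967 to August 1967
0 years * 12 = 0 months, plus 2 months = 2

2 months


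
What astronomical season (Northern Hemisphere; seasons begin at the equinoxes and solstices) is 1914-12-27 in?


Date: December 27
Astronomical Winter (approx.; exact equinox/solstice day varies by year): December 21 to March 19
December 27 falls within the Winter window

Winter


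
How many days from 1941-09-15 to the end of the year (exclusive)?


Day of year: 258 of 365
Remaining = 365 - 258

107 days


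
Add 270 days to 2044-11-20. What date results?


Start: 2044-11-20, add 270 days
November 2044 has 30 days: 30 - 20 = 10 days to November 30 -> 260 left
December 2044 has 31 days -> 229 left
January 2045 has 31 days -> 198 left
February 2045 has 28 days -> 170 left
March 2045 has 31 days -> 139 left
April 2045 has 30 days -> 109 left
May 2045 has 31 days -> 78 left
June 2045 has 30 days -> 48 left
July 2045 has 31 days -> 17 left
August 2045: 17 <= 31 -> lands on August 17

Result: 2045-08-17


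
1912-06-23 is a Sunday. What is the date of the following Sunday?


Current: Sunday
Target: Sunday
Days ahead: 7

Next Sunday: 1912-06-30


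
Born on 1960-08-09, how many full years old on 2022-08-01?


Birth: 1960-08-09
Reference: 2022-08-01
Year difference: 2022 - 1960 = 62
Birthday not yet reached in 2022, subtract 1

61 years old


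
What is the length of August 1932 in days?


August 1932

31 days


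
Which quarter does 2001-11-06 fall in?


Month: November (month 11)
Q1: Jan-Mar, Q2: Apr-Jun, Q3: Jul-Sep, Q4: Oct-Dec

Q4


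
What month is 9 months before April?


April is month 4
4 - 9 = -5; wrap: -5 + 12 = 7

July


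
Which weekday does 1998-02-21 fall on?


Date: February 21, 1998
Anchor: Jan 1, 1998. With p = 1998 - 1 = 1997: (p + p//4 - p//100 + p//400) mod 7 = (1997 + 499 - 19 + 4) mod 7 = 2481 mod 7 = 3 -> Thursday (Mon=0 ... Sun=6)
Days before February (Jan): 31; offset = 31 + 21 - 1 = 51
Weekday index = (3 + 51) mod 7 = 5

Day of the week: Saturday


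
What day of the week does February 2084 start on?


Target: February 1, 2084
Anchor: Jan 1, 2084. With p = 2084 - 1 = 2083: (p + p//4 - p//100 + p//400) mod 7 = (2083 + 520 - 20 + 5) mod 7 = 2588 mod 7 = 5 -> Saturday (Mon=0 ... Sun=6)
Days before February (Jan): 31 days
Weekday index = (5 + 31) mod 7 = 1

Tuesday


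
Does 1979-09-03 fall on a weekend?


Anchor: Jan 1, 1979. With p = 1979 - 1 = 1978: (p + p//4 - p//100 + p//400) mod 7 = (1978 + 494 - 19 + 4) mod 7 = 2457 mod 7 = 0 -> Monday (Mon=0 ... Sun=6)
Day of year: 246; offset = 245
Weekday index = (0 + 245) mod 7 = 0 -> Monday
Weekend days: Saturday, Sunday

No


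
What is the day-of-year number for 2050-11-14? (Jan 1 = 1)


Date: November 14, 2050
Days in months 1 through 10: 304
Plus 14 days in November

Day of year: 318


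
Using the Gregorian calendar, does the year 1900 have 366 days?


Gregorian leap year rule: divisible by 4, but not by 100, unless also by 400.
1900 is divisible by 100 but not 400 -> not a leap year

No


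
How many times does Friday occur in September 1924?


September 1924 has 30 days
Anchor: Jan 1, 1924. With p = 1924 - 1 = 1923: (p + p//4 - p//100 + p//400) mod 7 = (1923 + 480 - 19 + 4) mod 7 = 2388 mod 7 = 1 -> Tuesday (Mon=0 ... Sun=6)
Days before September (Jan-Aug): 244; September 1 index = (1 + 244) mod 7 = 0 -> Monday
First Friday is September 5
Fridays: 5, 12, 19, 26

4 Fridays


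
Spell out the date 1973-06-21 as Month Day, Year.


ISO 1973-06-21 parses as year=1973, month=06, day=21
Month 6 -> June

June 21, 1973


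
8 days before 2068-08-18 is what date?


Start: 2068-08-18, subtract 8 days
18 - 8 = 10 stays within August 2068

Result: 2068-08-10


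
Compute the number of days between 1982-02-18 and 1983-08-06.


From 1982-02-18 to 1983-08-06
1982-02-18: days before February = 31; day of year = 31 + 18 = 49
1983-08-06: days before August = 31 + 28 + 31 + 30 + 31 + 30 + 31 = 212 (1983 is not a leap year); day of year = 212 + 6 = 218
Rest of 1982: 365 - 49 = 316
Total = 316 + 218 = 534

534 days


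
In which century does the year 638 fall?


Century = (year - 1) // 100 + 1
= (638 - 1) // 100 + 1
= 637 // 100 + 1
= 6 + 1

7th century


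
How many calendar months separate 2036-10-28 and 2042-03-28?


From October 2036 to March 2042
6 years * 12 = 72 months, minus 7 months = 65

65 months


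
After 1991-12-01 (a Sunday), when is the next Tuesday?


Current: Sunday
Target: Tuesday
Days ahead: 2

Next Tuesday: 1991-12-03


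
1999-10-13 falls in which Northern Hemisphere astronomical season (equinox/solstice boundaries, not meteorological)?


Date: October 13
Astronomical Autumn (approx.; exact equinox/solstice day varies by year): September 22 to December 20
October 13 falls within the Autumn window

Autumn


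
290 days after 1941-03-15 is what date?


Start: 1941-03-15, add 290 days
March 1941 has 31 days: 31 - 15 = 16 days to March 31 -> 274 left
April 1941 has 30 days -> 244 left
May 1941 has 31 days -> 213 left
June 1941 has 30 days -> 183 left
July 1941 has 31 days -> 152 left
August 1941 has 31 days -> 121 left
September 1941 has 30 days -> 91 left
October 1941 has 31 days -> 60 left
November 1941 has 30 days -> 30 left
December 1941: 30 <= 31 -> lands on December 30

Result: 1941-12-30


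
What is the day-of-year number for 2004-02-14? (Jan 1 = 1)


Date: February 14, 2004
Days in months 1 through 1: 31
Plus 14 days in February

Day of year: 45


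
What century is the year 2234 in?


Century = (year - 1) // 100 + 1
= (2234 - 1) // 100 + 1
= 2233 // 100 + 1
= 22 + 1

23rd century


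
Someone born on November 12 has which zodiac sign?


Date: November 12
Conventional tropical zodiac dates: Scorpio from October 23 onward; Sagittarius starts November 22
November 12 falls within the Scorpio range

Scorpio


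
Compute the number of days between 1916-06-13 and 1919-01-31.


From 1916-06-13 to 1919-01-31
1916-06-13: days before June = 31 + 29 + 31 + 30 + 31 = 152 (1916 is a leap year); day of year = 152 + 13 = 165
1919-01-31: day of year = 31
Rest of 1916: 366 - 165 = 201
Full years 1917 (365), 1918 (365): 730
Total = 201 + 730 + 31 = 962

962 days


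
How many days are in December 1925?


December 1925

31 days


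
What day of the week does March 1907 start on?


Target: March 1, 1907
Anchor: Jan 1, 1907. With p = 1907 - 1 = 1906: (p + p//4 - p//100 + p//400) mod 7 = (1906 + 476 - 19 + 4) mod 7 = 2367 mod 7 = 1 -> Tuesday (Mon=0 ... Sun=6)
Days before March (Jan-Feb): 59 days
Weekday index = (1 + 59) mod 7 = 4

Friday


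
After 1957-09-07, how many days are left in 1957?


Day of year: 250 of 365
Remaining = 365 - 250

115 days


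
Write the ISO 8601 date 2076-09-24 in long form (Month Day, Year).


ISO 2076-09-24 parses as year=2076, month=09, day=24
Month 9 -> September

September 24, 2076


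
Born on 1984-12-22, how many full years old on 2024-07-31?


Birth: 1984-12-22
Reference: 2024-07-31
Year difference: 2024 - 1984 = 40
Birthday not yet reached in 2024, subtract 1

39 years old


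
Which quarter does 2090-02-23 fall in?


Month: February (month 2)
Q1: Jan-Mar, Q2: Apr-Jun, Q3: Jul-Sep, Q4: Oct-Dec

Q1


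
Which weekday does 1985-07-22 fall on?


Date: July 22, 1985
Anchor: Jan 1, 1985. With p = 1985 - 1 = 1984: (p + p//4 - p//100 + p//400) mod 7 = (1984 + 496 - 19 + 4) mod 7 = 2465 mod 7 = 1 -> Tuesday (Mon=0 ... Sun=6)
Days before July (Jan-Jun): 181; offset = 181 + 22 - 1 = 202
Weekday index = (1 + 202) mod 7 = 0

Day of the week: Monday


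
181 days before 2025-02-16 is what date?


Start: 2025-02-16, subtract 181 days
Back 16 days from February 16 reaches January 31, 2025 -> 165 left
January 2025 has 31 days -> back to December 31, 2024 -> 134 left
December 2024 has 31 days -> back to November 30, 2024 -> 103 left
November 2024 has 30 days -> back to October 31, 2024 -> 73 left
October 2024 has 31 days -> back to September 30, 2024 -> 42 left
September 2024 has 30 days -> back to August 31, 2024 -> 12 left
August 2024: 31 - 12 = 19 -> lands on August 19

Result: 2024-08-19


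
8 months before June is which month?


June is month 6
6 - 8 = -2; wrap: -2 + 12 = 10

October


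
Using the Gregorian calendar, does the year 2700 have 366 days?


Gregorian leap year rule: divisible by 4, but not by 100, unless also by 400.
2700 is divisible by 100 but not 400 -> not a leap year

No


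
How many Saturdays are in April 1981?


April 1981 has 30 days
Anchor: Jan 1, 1981. With p = 1981 - 1 = 1980: (p + p//4 - p//100 + p//400) mod 7 = (1980 + 495 - 19 + 4) mod 7 = 2460 mod 7 = 3 -> Thursday (Mon=0 ... Sun=6)
Days before April (Jan-Mar): 90; April 1 index = (3 + 90) mod 7 = 2 -> Wednesday
First Saturday is April 4
Saturdays: 4, 11, 18, 25

4 Saturdays


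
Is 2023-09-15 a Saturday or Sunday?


Anchor: Jan 1, 2023. With p = 2023 - 1 = 2022: (p + p//4 - p//100 + p//400) mod 7 = (2022 + 505 - 20 + 5) mod 7 = 2512 mod 7 = 6 -> Sunday (Mon=0 ... Sun=6)
Day of year: 258; offset = 257
Weekday index = (6 + 257) mod 7 = 4 -> Friday
Weekend days: Saturday, Sunday

No


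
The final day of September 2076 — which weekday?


September 2076 has 30 days
Anchor: Jan 1, 2076. With p = 2076 - 1 = 2075: (p + p//4 - p//100 + p//400) mod 7 = (2075 + 518 - 20 + 5) mod 7 = 2578 mod 7 = 2 -> Wednesday (Mon=0 ... Sun=6)
Days before September (Jan-Aug): 244; September 1 index = (2 + 244) mod 7 = 1 -> Tuesday
Last day offset: 30 - 1 = 29 days
Weekday index = (1 + 29) mod 7 = 2

Wednesday, September 30


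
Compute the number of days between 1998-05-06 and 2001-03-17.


From 1998-05-06 to 2001-03-17
1998-05-06: days before May = 31 + 28 + 31 + 30 = 120 (1998 is not a leap year); day of year = 120 + 6 = 126
2001-03-17: days before March = 31 + 28 = 59 (2001 is not a leap year); day of year = 59 + 17 = 76
Rest of 1998: 365 - 126 = 239
Full years 1999 (365), 2000 (366): 731
Total = 239 + 731 + 76 = 1046

1046 days


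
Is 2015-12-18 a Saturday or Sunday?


Anchor: Jan 1, 2015. With p = 2015 - 1 = 2014: (p + p//4 - p//100 + p//400) mod 7 = (2014 + 503 - 20 + 5) mod 7 = 2502 mod 7 = 3 -> Thursday (Mon=0 ... Sun=6)
Day of year: 352; offset = 351
Weekday index = (3 + 351) mod 7 = 4 -> Friday
Weekend days: Saturday, Sunday

No


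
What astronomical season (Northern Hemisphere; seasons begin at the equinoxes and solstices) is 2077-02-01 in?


Date: February 1
Astronomical Winter (approx.; exact equinox/solstice day varies by year): December 21 to March 19
February 1 falls within the Winter window

Winter


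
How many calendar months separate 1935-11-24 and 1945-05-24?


From November 1935 to May 1945
10 years * 12 = 120 months, minus 6 months = 114

114 months


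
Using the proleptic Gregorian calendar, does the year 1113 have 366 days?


Gregorian leap year rule: divisible by 4, but not by 100, unless also by 400.
1113 is not divisible by 4 -> not a leap year

No


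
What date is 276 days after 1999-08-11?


Start: 1999-08-11, add 276 days
August 1999 has 31 days: 31 - 11 = 20 days to August 31 -> 256 left
September 1999 has 30 days -> 226 left
October 1999 has 31 days -> 195 left
November 1999 has 30 days -> 165 left
December 1999 has 31 days -> 134 left
January 2000 has 31 days -> 103 left
February 2000 has 29 days -> 74 left
March 2000 has 31 days -> 43 left
April 2000 has 30 days -> 13 left
May 2000: 13 <= 31 -> lands on May 13

Result: 2000-05-13


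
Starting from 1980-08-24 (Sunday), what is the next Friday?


Current: Sunday
Target: Friday
Days ahead: 5

Next Friday: 1980-08-29


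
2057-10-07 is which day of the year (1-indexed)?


Date: October 7, 2057
Days in months 1 through 9: 273
Plus 7 days in October

Day of year: 280


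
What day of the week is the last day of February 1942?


February 1942 has 28 days
Anchor: Jan 1, 1942. With p = 1942 - 1 = 1941: (p + p//4 - p//100 + p//400) mod 7 = (1941 + 485 - 19 + 4) mod 7 = 2411 mod 7 = 3 -> Thursday (Mon=0 ... Sun=6)
Days before February (Jan): 31; February 1 index = (3 + 31) mod 7 = 6 -> Sunday
Last day offset: 28 - 1 = 27 days
Weekday index = (6 + 27) mod 7 = 5

Saturday, February 28


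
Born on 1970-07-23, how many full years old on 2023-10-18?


Birth: 1970-07-23
Reference: 2023-10-18
Year difference: 2023 - 1970 = 53

53 years old


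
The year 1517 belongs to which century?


Century = (year - 1) // 100 + 1
= (1517 - 1) // 100 + 1
= 1516 // 100 + 1
= 15 + 1

16th century


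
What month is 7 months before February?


February is month 2
2 - 7 = -5; wrap: -5 + 12 = 7

July


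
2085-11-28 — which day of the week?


Date: November 28, 2085
Anchor: Jan 1, 2085. With p = 2085 - 1 = 2084: (p + p//4 - p//100 + p//400) mod 7 = (2084 + 521 - 20 + 5) mod 7 = 2590 mod 7 = 0 -> Monday (Mon=0 ... Sun=6)
Days before November (Jan-Oct): 304; offset = 304 + 28 - 1 = 331
Weekday index = (0 + 331) mod 7 = 2

Day of the week: Wednesday


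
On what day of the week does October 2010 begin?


Target: October 1, 2010
Anchor: Jan 1, 2010. With p = 2010 - 1 = 2009: (p + p//4 - p//100 + p//400) mod 7 = (2009 + 502 - 20 + 5) mod 7 = 2496 mod 7 = 4 -> Friday (Mon=0 ... Sun=6)
Days before October (Jan-Sep): 273 days
Weekday index = (4 + 273) mod 7 = 4

Friday


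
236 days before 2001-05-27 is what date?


Start: 2001-05-27, subtract 236 days
Back 27 days from May 27 reaches April 30, 2001 -> 209 left
April 2001 has 30 days -> back to March 31, 2001 -> 179 left
March 2001 has 31 days -> back to February 28, 2001 -> 148 left
February 2001 has 28 days -> back to January 31, 2001 -> 120 left
January 2001 has 31 days -> back to December 31, 2000 -> 89 left
December 2000 has 31 days -> back to November 30, 2000 -> 58 left
November 2000 has 30 days -> back to October 31, 2000 -> 28 left
October 2000: 31 - 28 = 3 -> lands on October 3

Result: 2000-10-03


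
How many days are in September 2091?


September 2091

30 days


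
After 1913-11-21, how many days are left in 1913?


Day of year: 325 of 365
Remaining = 365 - 325

40 days


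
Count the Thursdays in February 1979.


February 1979 has 28 days
Anchor: Jan 1, 1979. With p = 1979 - 1 = 1978: (p + p//4 - p//100 + p//400) mod 7 = (1978 + 494 - 19 + 4) mod 7 = 2457 mod 7 = 0 -> Monday (Mon=0 ... Sun=6)
Days before February (Jan): 31; February 1 index = (0 + 31) mod 7 = 3 -> Thursday
First Thursday is February 1
Thursdays: 1, 8, 15, 22

4 Thursdays


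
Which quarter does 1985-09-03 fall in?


Month: September (month 9)
Q1: Jan-Mar, Q2: Apr-Jun, Q3: Jul-Sep, Q4: Oct-Dec

Q3


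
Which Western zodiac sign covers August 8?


Date: August 8
Conventional tropical zodiac dates: Leo from July 23 onward; Virgo starts August 23
August 8 falls within the Leo range

Leo


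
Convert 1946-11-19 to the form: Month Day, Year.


ISO 1946-11-19 parses as year=1946, month=11, day=19
Month 11 -> November

November 19, 1946


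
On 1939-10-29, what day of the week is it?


Date: October 29, 1939
Anchor: Jan 1, 1939. With p = 1939 - 1 = 1938: (p + p//4 - p//100 + p//400) mod 7 = (1938 + 484 - 19 + 4) mod 7 = 2407 mod 7 = 6 -> Sunday (Mon=0 ... Sun=6)
Days before October (Jan-Sep): 273; offset = 273 + 29 - 1 = 301
Weekday index = (6 + 301) mod 7 = 6

Day of the week: Sunday


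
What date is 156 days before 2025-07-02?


Start: 2025-07-02, subtract 156 days
Back 2 days from July 2 reaches June 30, 2025 -> 154 left
June 2025 has 30 days -> back to May 31, 2025 -> 124 left
May 2025 has 31 days -> back to April 30, 2025 -> 93 left
April 2025 has 30 days -> back to March 31, 2025 -> 63 left
March 2025 has 31 days -> back to February 28, 2025 -> 32 left
February 2025 has 28 days -> back to January 31, 2025 -> 4 left
January 2025: 31 - 4 = 27 -> lands on January 27

Result: 2025-01-27


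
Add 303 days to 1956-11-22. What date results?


Start: 1956-11-22, add 303 days
November 1956 has 30 days: 30 - 22 = 8 days to November 30 -> 295 left
December 1956 has 31 days -> 264 left
January 1957 has 31 days -> 233 left
February 1957 has 28 days -> 205 left
March 1957 has 31 days -> 174 left
April 1957 has 30 days -> 144 left
May 1957 has 31 days -> 113 left
June 1957 has 30 days -> 83 left
July 1957 has 31 days -> 52 left
August 1957 has 31 days -> 21 left
September 1957: 21 <= 30 -> lands on September 21

Result: 1957-09-21


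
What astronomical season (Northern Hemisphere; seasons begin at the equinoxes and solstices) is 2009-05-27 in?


Date: May 27
Astronomical Spring (approx.; exact equinox/solstice day varies by year): March 20 to June 20
May 27 falls within the Spring window

Spring


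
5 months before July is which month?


July is month 7
7 - 5 = 2

February


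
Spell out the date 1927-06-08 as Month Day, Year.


ISO 1927-06-08 parses as year=1927, month=06, day=08
Month 6 -> June

June 8, 1927


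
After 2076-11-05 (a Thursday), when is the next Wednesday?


Current: Thursday
Target: Wednesday
Days ahead: 6

Next Wednesday: 2076-11-11


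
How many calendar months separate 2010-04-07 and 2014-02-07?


From April 2010 to February 2014
4 years * 12 = 48 months, minus 2 months = 46

46 months


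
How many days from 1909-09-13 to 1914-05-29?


From 1909-09-13 to 1914-05-29
1909-09-13: days before September = 31 + 28 + 31 + 30 + 31 + 30 + 31 + 31 = 243 (1909 is not a leap year); day of year = 243 + 13 = 256
1914-05-29: days before May = 31 + 28 + 31 + 30 = 120 (1914 is not a leap year); day of year = 120 + 29 = 149
Rest of 1909: 365 - 256 = 109
Full years 1910 (365), 1911 (365), 1912 (366), 1913 (365): 1461
Total = 109 + 1461 + 149 = 1719

1719 days


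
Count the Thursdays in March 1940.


March 1940 has 31 days
Anchor: Jan 1, 1940. With p = 1940 - 1 = 1939: (p + p//4 - p//100 + p//400) mod 7 = (1939 + 484 - 19 + 4) mod 7 = 2408 mod 7 = 0 -> Monday (Mon=0 ... Sun=6)
Days before March (Jan-Feb): 60; March 1 index = (0 + 60) mod 7 = 4 -> Friday
First Thursday is March 7
Thursdays: 7, 14, 21, 28

4 Thursdays


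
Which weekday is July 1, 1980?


Target: July 1, 1980
Anchor: Jan 1, 1980. With p = 1980 - 1 = 1979: (p + p//4 - p//100 + p//400) mod 7 = (1979 + 494 - 19 + 4) mod 7 = 2458 mod 7 = 1 -> Tuesday (Mon=0 ... Sun=6)
Days before July (Jan-Jun): 182 days
Weekday index = (1 + 182) mod 7 = 1

Tuesday


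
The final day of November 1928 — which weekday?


November 1928 has 30 days
Anchor: Jan 1, 1928. With p = 1928 - 1 = 1927: (p + p//4 - p//100 + p//400) mod 7 = (1927 + 481 - 19 + 4) mod 7 = 2393 mod 7 = 6 -> Sunday (Mon=0 ... Sun=6)
Days before November (Jan-Oct): 305; November 1 index = (6 + 305) mod 7 = 3 -> Thursday
Last day offset: 30 - 1 = 29 days
Weekday index = (3 + 29) mod 7 = 4

Friday, November 30


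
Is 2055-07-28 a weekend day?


Anchor: Jan 1, 2055. With p = 2055 - 1 = 2054: (p + p//4 - p//100 + p//400) mod 7 = (2054 + 513 - 20 + 5) mod 7 = 2552 mod 7 = 4 -> Friday (Mon=0 ... Sun=6)
Day of year: 209; offset = 208
Weekday index = (4 + 208) mod 7 = 2 -> Wednesday
Weekend days: Saturday, Sunday

No


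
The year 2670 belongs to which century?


Century = (year - 1) // 100 + 1
= (2670 - 1) // 100 + 1
= 2669 // 100 + 1
= 26 + 1

27th century


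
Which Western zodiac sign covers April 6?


Date: April 6
Conventional tropical zodiac dates: Aries from March 21 onward; Taurus starts April 20
April 6 falls within the Aries range

Aries


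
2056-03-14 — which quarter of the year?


Month: March (month 3)
Q1: Jan-Mar, Q2: Apr-Jun, Q3: Jul-Sep, Q4: Oct-Dec

Q1


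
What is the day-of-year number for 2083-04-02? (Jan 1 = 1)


Date: April 2, 2083
Days in months 1 through 3: 90
Plus 2 days in April

Day of year: 92


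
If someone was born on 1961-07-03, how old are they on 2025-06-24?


Birth: 1961-07-03
Reference: 2025-06-24
Year difference: 2025 - 1961 = 64
Birthday not yet reached in 2025, subtract 1

63 years old


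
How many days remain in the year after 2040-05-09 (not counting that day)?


Day of year: 130 of 366
Remaining = 366 - 130

236 days


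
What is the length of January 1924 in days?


January 1924

31 days


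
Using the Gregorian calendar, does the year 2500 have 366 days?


Gregorian leap year rule: divisible by 4, but not by 100, unless also by 400.
2500 is divisible by 100 but not 400 -> not a leap year

No


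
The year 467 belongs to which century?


Century = (year - 1) // 100 + 1
= (467 - 1) // 100 + 1
= 466 // 100 + 1
= 4 + 1

5th century


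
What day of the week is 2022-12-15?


Date: December 15, 2022
Anchor: Jan 1, 2022. With p = 2022 - 1 = 2021: (p + p//4 - p//100 + p//400) mod 7 = (2021 + 505 - 20 + 5) mod 7 = 2511 mod 7 = 5 -> Saturday (Mon=0 ... Sun=6)
Days before December (Jan-Nov): 334; offset = 334 + 15 - 1 = 348
Weekday index = (5 + 348) mod 7 = 3

Day of the week: Thursday


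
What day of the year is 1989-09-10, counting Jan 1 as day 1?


Date: September 10, 1989
Days in months 1 through 8: 243
Plus 10 days in September

Day of year: 253


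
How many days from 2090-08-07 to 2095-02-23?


From 2090-08-07 to 2095-02-23
2090-08-07: days before August = 31 + 28 + 31 + 30 + 31 + 30 + 31 = 212 (2090 is not a leap year); day of year = 212 + 7 = 219
2095-02-23: days before February = 31; day of year = 31 + 23 = 54
Rest of 2090: 365 - 219 = 146
Full years 2091 (365), 2092 (366), 2093 (365), 2094 (365): 1461
Total = 146 + 1461 + 54 = 1661

1661 days


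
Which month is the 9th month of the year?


Month 9 of 12

September


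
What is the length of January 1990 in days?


January 1990

31 days


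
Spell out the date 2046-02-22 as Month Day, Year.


ISO 2046-02-22 parses as year=2046, month=02, day=22
Month 2 -> February

February 22, 2046


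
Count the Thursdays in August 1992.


August 1992 has 31 days
Anchor: Jan 1, 1992. With p = 1992 - 1 = 1991: (p + p//4 - p//100 + p//400) mod 7 = (1991 + 497 - 19 + 4) mod 7 = 2473 mod 7 = 2 -> Wednesday (Mon=0 ... Sun=6)
Days before August (Jan-Jul): 213; August 1 index = (2 + 213) mod 7 = 5 -> Saturday
First Thursday is August 6
Thursdays: 6, 13, 20, 27

4 Thursdays


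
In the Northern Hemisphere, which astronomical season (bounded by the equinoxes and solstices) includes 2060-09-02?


Date: September 2
Astronomical Summer (approx.; exact equinox/solstice day varies by year): June 21 to September 21
September 2 falls within the Summer window

Summer


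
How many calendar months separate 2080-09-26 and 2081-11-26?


From September 2080 to November 2081
1 year * 12 = 12 months, plus 2 months = 14

14 months


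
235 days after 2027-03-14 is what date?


Start: 2027-03-14, add 235 days
March 2027 has 31 days: 31 - 14 = 17 days to March 31 -> 218 left
April 2027 has 30 days -> 188 left
May 2027 has 31 days -> 157 left
June 2027 has 30 days -> 127 left
July 2027 has 31 days -> 96 left
August 2027 has 31 days -> 65 left
September 2027 has 30 days -> 35 left
October 2027 has 31 days -> 4 left
November 2027: 4 <= 30 -> lands on November 4

Result: 2027-11-04


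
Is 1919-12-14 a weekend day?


Anchor: Jan 1, 1919. With p = 1919 - 1 = 1918: (p + p//4 - p//100 + p//400) mod 7 = (1918 + 479 - 19 + 4) mod 7 = 2382 mod 7 = 2 -> Wednesday (Mon=0 ... Sun=6)
Day of year: 348; offset = 347
Weekday index = (2 + 347) mod 7 = 6 -> Sunday
Weekend days: Saturday, Sunday

Yes
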